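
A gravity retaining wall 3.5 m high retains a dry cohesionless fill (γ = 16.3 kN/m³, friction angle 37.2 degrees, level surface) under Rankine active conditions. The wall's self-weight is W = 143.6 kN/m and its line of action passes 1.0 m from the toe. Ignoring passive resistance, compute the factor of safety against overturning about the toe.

K_a = tan²(45° − 37.2°/2) = 0.2464.
P_a = ½K_aγH² = 0.5×0.2464×16.3×3.5² = 24.60 kN/m, acting at H/3 = 1.167 m above the base.
Overturning moment M_o = P_a × H/3 = 24.60 × 1.167 = 28.70.
Resisting moment M_r = W × 1.0 = 143.6 × 1.0 = 143.6.
FS_overturning = M_r/M_o = 143.6/28.70 = 5.003.

5.00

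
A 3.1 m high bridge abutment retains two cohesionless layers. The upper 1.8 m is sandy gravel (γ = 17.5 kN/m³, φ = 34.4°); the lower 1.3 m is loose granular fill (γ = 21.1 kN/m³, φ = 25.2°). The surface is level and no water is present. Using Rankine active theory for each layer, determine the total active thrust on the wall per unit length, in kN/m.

31.6 kN/m

K_a1 = tan²(45°−34.4°/2) = 0.2780; K_a2 = tan²(45°−25.2°/2) = 0.4027.
Layer 1: σ at base = K_a1 γ₁ h₁ = 8.756 kPa; P₁ = ½×8.756×1.8 = 7.881.
Layer 2: σ_v at top = γ₁h₁ = 31.50; σ_h top = K_a2×31.50 = 12.69; σ_h base = K_a2×(31.50+21.1×1.3) = 23.73.
P₂ = ½(12.69+23.73)×1.3 = 23.67. Total P_a = 7.881+23.67 = 31.55 kN/m.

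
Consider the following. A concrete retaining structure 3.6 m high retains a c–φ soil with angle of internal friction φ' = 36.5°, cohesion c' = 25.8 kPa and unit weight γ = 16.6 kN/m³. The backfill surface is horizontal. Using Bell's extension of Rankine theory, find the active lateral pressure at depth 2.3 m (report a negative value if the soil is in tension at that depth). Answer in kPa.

K_a = (1 − sin φ)/(1 + sin φ) = 0.2541.
σ_a = K_a γ z − 2c√K_a = 0.2541×16.6×2.3 − 2×25.8×0.5040 = -16.31 kPa.

-16.3 kPa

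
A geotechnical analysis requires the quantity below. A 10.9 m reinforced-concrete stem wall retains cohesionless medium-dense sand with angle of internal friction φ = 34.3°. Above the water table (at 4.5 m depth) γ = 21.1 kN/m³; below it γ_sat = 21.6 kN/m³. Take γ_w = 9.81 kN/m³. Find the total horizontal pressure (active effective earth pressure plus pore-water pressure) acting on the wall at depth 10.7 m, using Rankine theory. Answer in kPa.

108 kPa

K_a = (1 − sin φ)/(1 + sin φ) = 0.2792.
γ' = 21.6 − 9.81 = 11.79 kN/m³.
Effective vertical stress at 10.7 m: σ'_v = 21.1×4.5 + 11.79×6.20 = 168.0 kPa.
σ'_h = K_a σ'_v = 0.2792 × 168.0 = 46.91 kPa; u = γ_w × 6.20 = 60.82 kPa.
Total σ_h = 46.91 + 60.82 = 107.7 kPa.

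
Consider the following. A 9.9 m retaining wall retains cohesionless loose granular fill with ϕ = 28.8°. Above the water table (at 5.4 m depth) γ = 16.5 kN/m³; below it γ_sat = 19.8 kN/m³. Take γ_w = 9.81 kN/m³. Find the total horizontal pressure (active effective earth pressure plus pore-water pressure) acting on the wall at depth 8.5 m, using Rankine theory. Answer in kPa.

K_a = (1 − sin φ)/(1 + sin φ) = 0.3498.
γ' = 19.8 − 9.81 = 9.990 kN/m³.
Effective vertical stress at 8.5 m: σ'_v = 16.5×5.4 + 9.990×3.10 = 120.1 kPa.
σ'_h = K_a σ'_v = 0.3498 × 120.1 = 41.99 kPa; u = γ_w × 3.10 = 30.41 kPa.
Total σ_h = 41.99 + 30.41 = 72.41 kPa.

72.4 kPa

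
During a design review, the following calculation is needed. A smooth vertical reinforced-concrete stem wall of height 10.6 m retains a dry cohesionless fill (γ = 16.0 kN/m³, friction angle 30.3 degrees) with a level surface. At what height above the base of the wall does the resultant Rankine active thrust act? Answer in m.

3.53 m

K_a = 0.3293.
The pressure distribution is triangular, so the resultant acts at H/3 above the base = 10.6/3 = 3.533 m.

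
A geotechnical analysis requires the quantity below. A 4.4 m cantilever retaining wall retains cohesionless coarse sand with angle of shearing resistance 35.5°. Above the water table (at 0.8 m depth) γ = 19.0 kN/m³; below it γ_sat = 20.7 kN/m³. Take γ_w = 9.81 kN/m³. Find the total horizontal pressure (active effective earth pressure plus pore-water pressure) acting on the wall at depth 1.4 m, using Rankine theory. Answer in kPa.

K_a = (1 − sin φ)/(1 + sin φ) = 0.2653.
γ' = 20.7 − 9.81 = 10.89 kN/m³.
Effective vertical stress at 1.4 m: σ'_v = 19.0×0.8 + 10.89×0.600 = 21.73 kPa.
σ'_h = K_a σ'_v = 0.2653 × 21.73 = 5.765 kPa; u = γ_w × 0.600 = 5.886 kPa.
Total σ_h = 5.765 + 5.886 = 11.65 kPa.

11.7 kPa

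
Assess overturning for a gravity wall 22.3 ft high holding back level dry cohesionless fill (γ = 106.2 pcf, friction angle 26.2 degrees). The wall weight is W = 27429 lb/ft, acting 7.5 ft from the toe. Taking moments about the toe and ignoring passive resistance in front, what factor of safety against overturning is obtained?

2.71

K_a = tan²(45° − 26.2°/2) = 0.3874.
P_a = ½K_aγH² = 0.5×0.3874×106.2×22.3² = 10230 lb/ft, acting at H/3 = 7.433 ft above the base.
Overturning moment M_o = P_a × H/3 = 10230 × 7.433 = 76050.
Resisting moment M_r = W × 7.5 = 27429 × 7.5 = 205700.
FS_overturning = M_r/M_o = 205700/76050 = 2.705.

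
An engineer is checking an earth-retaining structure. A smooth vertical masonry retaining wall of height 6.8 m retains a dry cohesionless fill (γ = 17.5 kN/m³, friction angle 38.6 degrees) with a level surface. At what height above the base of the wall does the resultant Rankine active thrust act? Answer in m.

K_a = 0.2316.
The pressure distribution is triangular, so the resultant acts at H/3 above the base = 6.8/3 = 2.267 m.

2.27 m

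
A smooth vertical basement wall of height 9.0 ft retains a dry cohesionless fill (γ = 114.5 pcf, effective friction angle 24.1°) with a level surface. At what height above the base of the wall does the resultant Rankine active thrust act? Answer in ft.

K_a = 0.4201.
The pressure distribution is triangular, so the resultant acts at H/3 above the base = 9.0/3 = 3.000 ft.

3.00 ft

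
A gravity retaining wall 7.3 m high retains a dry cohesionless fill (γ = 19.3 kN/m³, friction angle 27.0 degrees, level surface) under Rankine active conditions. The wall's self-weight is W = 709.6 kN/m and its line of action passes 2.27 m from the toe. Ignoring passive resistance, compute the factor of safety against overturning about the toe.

3.43

K_a = tan²(45° − 27.0°/2) = 0.3755.
P_a = ½K_aγH² = 0.5×0.3755×19.3×7.3² = 193.1 kN/m, acting at H/3 = 2.433 m above the base.
Overturning moment M_o = P_a × H/3 = 193.1 × 2.433 = 469.9.
Resisting moment M_r = W × 2.27 = 709.6 × 2.27 = 1611.
FS_overturning = M_r/M_o = 1611/469.9 = 3.428.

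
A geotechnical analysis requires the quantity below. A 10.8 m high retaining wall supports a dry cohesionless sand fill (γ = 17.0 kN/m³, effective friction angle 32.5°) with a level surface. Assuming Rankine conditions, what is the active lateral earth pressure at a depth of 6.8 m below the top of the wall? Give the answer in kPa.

K_a = (1 − sin φ)/(1 + sin φ) = 0.3010.
σ_h = K_a γ z = 0.3010 × 17.0 × 6.8 = 34.79 kPa.

34.8 kPa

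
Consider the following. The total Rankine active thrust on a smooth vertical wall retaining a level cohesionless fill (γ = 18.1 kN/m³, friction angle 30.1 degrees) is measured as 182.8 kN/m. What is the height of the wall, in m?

7.80 m

K_a = 0.3320. P_a = ½ K_a γ H² ⇒ H = √(2P_a/(K_a γ)).
H = √(2×182.8/(0.3320×18.1)) = 7.800 m.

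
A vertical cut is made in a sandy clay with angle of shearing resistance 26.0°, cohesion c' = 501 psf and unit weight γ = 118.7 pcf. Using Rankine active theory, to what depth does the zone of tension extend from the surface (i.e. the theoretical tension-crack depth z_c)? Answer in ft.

13.5 ft

K_a = tan²(45° − 26.0°/2) = 0.3905; √K_a = 0.6249.
The active pressure is zero where K_a γ z = 2c√K_a, so z_c = 2c/(γ√K_a) = 2×501/(118.7×0.6249) = 13.51 ft.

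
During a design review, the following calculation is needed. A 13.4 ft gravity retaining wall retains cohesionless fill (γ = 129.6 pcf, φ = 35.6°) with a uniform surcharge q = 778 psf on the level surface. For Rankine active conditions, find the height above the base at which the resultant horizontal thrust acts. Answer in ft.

5.52 ft

K_a = 0.2641.
Triangular part P₁ = ½K_aγH² = 3073 at H/3 = 4.467 ft; rectangular part P₂ = K_a q H = 2754 at H/2 = 6.700 ft.
ȳ = (P₁·4.467 + P₂·6.700)/(P₁+P₂) = 5.522 ft.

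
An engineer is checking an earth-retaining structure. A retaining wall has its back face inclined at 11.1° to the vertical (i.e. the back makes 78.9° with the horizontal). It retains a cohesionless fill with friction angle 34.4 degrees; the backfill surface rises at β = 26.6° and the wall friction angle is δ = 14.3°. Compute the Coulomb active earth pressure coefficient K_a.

K_a = sin²(α+φ) / [sin²α · sin(α−δ) · (1 + √{sin(φ+δ)sin(φ−β) / (sin(α−δ)sin(α+β))})²].
With α = 78.9°, φ = 34.4°, δ = 14.3°, β = 26.6°: K_a = 0.5383.

0.538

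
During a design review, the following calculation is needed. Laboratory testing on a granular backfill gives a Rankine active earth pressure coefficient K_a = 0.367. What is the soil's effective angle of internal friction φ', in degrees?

27.6°

K_a = tan²(45° − φ/2) ⇒ 45° − φ/2 = arctan(√0.367) = 31.21°.
φ = 2(45° − 31.21°) = 27.58°.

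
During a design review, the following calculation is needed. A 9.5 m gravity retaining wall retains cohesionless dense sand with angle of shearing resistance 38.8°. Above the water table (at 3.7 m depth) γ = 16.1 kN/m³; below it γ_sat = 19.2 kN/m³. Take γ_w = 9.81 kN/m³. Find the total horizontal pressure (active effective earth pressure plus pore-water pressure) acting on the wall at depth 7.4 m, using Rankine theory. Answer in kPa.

K_a = (1 − sin φ)/(1 + sin φ) = 0.2296.
γ' = 19.2 − 9.81 = 9.390 kN/m³.
Effective vertical stress at 7.4 m: σ'_v = 16.1×3.7 + 9.390×3.70 = 94.31 kPa.
σ'_h = K_a σ'_v = 0.2296 × 94.31 = 21.65 kPa; u = γ_w × 3.70 = 36.30 kPa.
Total σ_h = 21.65 + 36.30 = 57.95 kPa.

57.9 kPa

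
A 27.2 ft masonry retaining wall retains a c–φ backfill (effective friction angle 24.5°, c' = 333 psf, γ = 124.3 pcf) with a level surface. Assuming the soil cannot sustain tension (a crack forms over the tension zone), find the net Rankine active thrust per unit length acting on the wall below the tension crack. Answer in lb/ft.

9160 lb/ft

K_a = 0.4137; √K_a = 0.6432.
Tension-crack depth z_c = 2c/(γ√K_a) = 2×333/(124.3×0.6432) = 8.330 ft.
σ_a at base = K_a γ H − 2c√K_a = 0.4137×124.3×27.2 − 2×333×0.6432 = 970.4 psf.
P_a = ½ × 970.4 × (H − z_c) = 0.5×970.4×18.87 = 9156 lb/ft.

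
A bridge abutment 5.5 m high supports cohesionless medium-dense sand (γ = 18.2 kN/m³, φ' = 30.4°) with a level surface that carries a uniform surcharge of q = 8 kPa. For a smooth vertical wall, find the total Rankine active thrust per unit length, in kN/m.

105 kN/m

K_a = tan²(45° − φ/2) = 0.3280.
Soil triangle: ½ K_a γ H² = 0.5×0.3280×18.2×5.5² = 90.29 kN/m.
Surcharge rectangle: K_a q H = 0.3280×8×5.5 = 14.43 kN/m.
Total = 90.29 + 14.43 = 104.7 kN/m.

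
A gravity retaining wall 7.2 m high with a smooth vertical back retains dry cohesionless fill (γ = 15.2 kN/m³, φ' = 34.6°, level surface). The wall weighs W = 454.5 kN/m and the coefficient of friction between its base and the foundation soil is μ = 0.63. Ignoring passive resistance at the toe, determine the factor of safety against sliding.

K_a = tan²(45° − 34.6°/2) = 0.2756.
P_a = ½K_aγH² = 0.5×0.2756×15.2×7.2² = 108.6 kN/m, acting at H/3 = 2.400 m above the base.
FS_sliding = μW / P_a = 0.63×454.5 / 108.6 = 2.637.

2.64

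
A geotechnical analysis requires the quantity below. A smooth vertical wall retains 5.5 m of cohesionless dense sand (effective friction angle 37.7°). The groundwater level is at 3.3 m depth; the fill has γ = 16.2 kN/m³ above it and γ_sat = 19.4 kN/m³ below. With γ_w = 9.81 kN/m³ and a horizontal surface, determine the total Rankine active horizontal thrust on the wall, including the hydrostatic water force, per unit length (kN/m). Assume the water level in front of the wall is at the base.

K_a = tan²(45° − φ/2) = 0.2411.
γ' = 19.4 − 9.81 = 9.590 kN/m³. Depth below WT = 2.2 m.
σ'_h at WT = K_a γ d_w = 12.89 kPa; at base = 12.89 + K_a γ' × 2.2 = 17.97 kPa.
P₁ (0–3.3 m) = ½×12.89×3.3 = 21.26. P₂ (3.3–5.5 m) = ½(12.89+17.97)×2.2 = 33.95.
P_w = ½ γ_w h₂² = 0.5×9.81×2.2² = 23.74. Total = 21.26+33.95+23.74 = 78.95 kN/m.

78.9 kN/m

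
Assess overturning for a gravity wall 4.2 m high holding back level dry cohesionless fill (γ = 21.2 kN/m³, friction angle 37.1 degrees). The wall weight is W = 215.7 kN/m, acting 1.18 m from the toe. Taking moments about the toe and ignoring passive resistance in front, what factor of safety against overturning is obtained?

K_a = tan²(45° − 37.1°/2) = 0.2475.
P_a = ½K_aγH² = 0.5×0.2475×21.2×4.2² = 46.28 kN/m, acting at H/3 = 1.400 m above the base.
Overturning moment M_o = P_a × H/3 = 46.28 × 1.400 = 64.79.
Resisting moment M_r = W × 1.18 = 215.7 × 1.18 = 254.5.
FS_overturning = M_r/M_o = 254.5/64.79 = 3.928.

3.93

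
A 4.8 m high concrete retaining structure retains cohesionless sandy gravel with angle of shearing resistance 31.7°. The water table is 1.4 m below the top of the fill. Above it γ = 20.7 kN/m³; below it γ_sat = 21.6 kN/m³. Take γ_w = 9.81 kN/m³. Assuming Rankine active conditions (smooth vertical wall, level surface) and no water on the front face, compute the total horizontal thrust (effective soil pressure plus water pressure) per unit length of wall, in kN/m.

K_a = tan²(45° − φ/2) = 0.3111.
γ' = 21.6 − 9.81 = 11.79 kN/m³. Depth below WT = 3.4 m.
σ'_h at WT = K_a γ d_w = 9.015 kPa; at base = 9.015 + K_a γ' × 3.4 = 21.48 kPa.
P₁ (0–1.4 m) = ½×9.015×1.4 = 6.310. P₂ (1.4–4.8 m) = ½(9.015+21.48)×3.4 = 51.85.
P_w = ½ γ_w h₂² = 0.5×9.81×3.4² = 56.70. Total = 6.310+51.85+56.70 = 114.9 kN/m.

115 kN/m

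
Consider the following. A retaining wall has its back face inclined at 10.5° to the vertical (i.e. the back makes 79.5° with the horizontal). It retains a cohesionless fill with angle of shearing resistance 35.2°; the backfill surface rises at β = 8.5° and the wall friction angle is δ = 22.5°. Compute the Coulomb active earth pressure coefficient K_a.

0.364

K_a = sin²(α+φ) / [sin²α · sin(α−δ) · (1 + √{sin(φ+δ)sin(φ−β) / (sin(α−δ)sin(α+β))})²].
With α = 79.5°, φ = 35.2°, δ = 22.5°, β = 8.5°: K_a = 0.3636.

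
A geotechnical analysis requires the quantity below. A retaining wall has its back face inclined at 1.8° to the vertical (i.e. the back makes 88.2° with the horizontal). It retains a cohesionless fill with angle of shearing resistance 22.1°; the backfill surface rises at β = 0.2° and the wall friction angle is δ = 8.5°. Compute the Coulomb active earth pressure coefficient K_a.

K_a = sin²(α+φ) / [sin²α · sin(α−δ) · (1 + √{sin(φ+δ)sin(φ−β) / (sin(α−δ)sin(α+β))})²].
With α = 88.2°, φ = 22.1°, δ = 8.5°, β = 0.2°: K_a = 0.4320.

0.432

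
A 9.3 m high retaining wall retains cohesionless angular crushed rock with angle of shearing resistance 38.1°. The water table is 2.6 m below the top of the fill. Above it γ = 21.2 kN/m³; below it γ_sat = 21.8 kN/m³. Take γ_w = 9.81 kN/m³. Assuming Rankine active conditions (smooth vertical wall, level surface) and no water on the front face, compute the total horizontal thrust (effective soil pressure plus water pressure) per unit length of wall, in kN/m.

388 kN/m

K_a = tan²(45° − φ/2) = 0.2368.
γ' = 21.8 − 9.81 = 11.99 kN/m³. Depth below WT = 6.7 m.
σ'_h at WT = K_a γ d_w = 13.05 kPa; at base = 13.05 + K_a γ' × 6.7 = 32.08 kPa.
P₁ (0–2.6 m) = ½×13.05×2.6 = 16.97. P₂ (2.6–9.3 m) = ½(13.05+32.08)×6.7 = 151.2.
P_w = ½ γ_w h₂² = 0.5×9.81×6.7² = 220.2. Total = 16.97+151.2+220.2 = 388.4 kN/m.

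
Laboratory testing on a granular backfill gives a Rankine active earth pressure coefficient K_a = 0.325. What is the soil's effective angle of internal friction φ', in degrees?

K_a = tan²(45° − φ/2) ⇒ 45° − φ/2 = arctan(√0.325) = 29.69°.
φ = 2(45° − 29.69°) = 30.63°.

30.6°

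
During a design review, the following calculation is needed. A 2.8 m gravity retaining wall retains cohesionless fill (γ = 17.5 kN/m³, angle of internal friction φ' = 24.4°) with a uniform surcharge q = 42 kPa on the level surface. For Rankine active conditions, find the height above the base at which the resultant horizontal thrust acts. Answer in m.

K_a = 0.4153.
Triangular part P₁ = ½K_aγH² = 28.49 at H/3 = 0.9333 m; rectangular part P₂ = K_a q H = 48.84 at H/2 = 1.400 m.
ȳ = (P₁·0.9333 + P₂·1.400)/(P₁+P₂) = 1.228 m.

1.23 m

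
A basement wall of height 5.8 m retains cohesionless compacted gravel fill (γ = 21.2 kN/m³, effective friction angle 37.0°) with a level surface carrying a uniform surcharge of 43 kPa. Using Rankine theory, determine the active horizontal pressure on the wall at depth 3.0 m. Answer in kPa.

26.5 kPa

K_a = (1 − sin φ)/(1 + sin φ) = 0.2486.
σ_v = γz + q = 21.2 × 3.0 + 43 = 106.6 kPa.
σ_h = K_a σ_v = 0.2486 × 106.6 = 26.50 kPa.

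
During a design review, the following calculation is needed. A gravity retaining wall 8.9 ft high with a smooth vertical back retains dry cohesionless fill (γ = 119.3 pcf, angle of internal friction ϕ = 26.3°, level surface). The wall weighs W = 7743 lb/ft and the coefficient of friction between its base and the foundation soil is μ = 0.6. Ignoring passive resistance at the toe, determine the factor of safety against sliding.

2.55

K_a = tan²(45° − 26.3°/2) = 0.3859.
P_a = ½K_aγH² = 0.5×0.3859×119.3×8.9² = 1823 lb/ft, acting at H/3 = 2.967 ft above the base.
FS_sliding = μW / P_a = 0.6×7743 / 1823 = 2.548.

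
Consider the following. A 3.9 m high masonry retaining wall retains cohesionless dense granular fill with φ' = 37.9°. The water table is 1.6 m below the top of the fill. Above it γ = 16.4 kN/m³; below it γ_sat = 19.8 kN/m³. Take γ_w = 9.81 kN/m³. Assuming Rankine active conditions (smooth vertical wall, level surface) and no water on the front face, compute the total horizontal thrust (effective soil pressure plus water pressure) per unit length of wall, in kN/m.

51.7 kN/m

K_a = tan²(45° − φ/2) = 0.2389.
γ' = 19.8 − 9.81 = 9.990 kN/m³. Depth below WT = 2.3 m.
σ'_h at WT = K_a γ d_w = 6.270 kPa; at base = 6.270 + K_a γ' × 2.3 = 11.76 kPa.
P₁ (0–1.6 m) = ½×6.270×1.6 = 5.016. P₂ (1.6–3.9 m) = ½(6.270+11.76)×2.3 = 20.73.
P_w = ½ γ_w h₂² = 0.5×9.81×2.3² = 25.95. Total = 5.016+20.73+25.95 = 51.70 kN/m.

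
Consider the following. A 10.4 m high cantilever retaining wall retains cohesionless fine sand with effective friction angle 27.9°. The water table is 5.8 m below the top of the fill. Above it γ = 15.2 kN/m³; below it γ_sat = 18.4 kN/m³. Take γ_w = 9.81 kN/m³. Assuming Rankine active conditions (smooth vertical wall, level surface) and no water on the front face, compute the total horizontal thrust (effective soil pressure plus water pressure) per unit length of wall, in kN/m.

K_a = tan²(45° − φ/2) = 0.3625.
γ' = 18.4 − 9.81 = 8.590 kN/m³. Depth below WT = 4.6 m.
σ'_h at WT = K_a γ d_w = 31.95 kPa; at base = 31.95 + K_a γ' × 4.6 = 46.28 kPa.
P₁ (0–5.8 m) = ½×31.95×5.8 = 92.67. P₂ (5.8–10.4 m) = ½(31.95+46.28)×4.6 = 179.9.
P_w = ½ γ_w h₂² = 0.5×9.81×4.6² = 103.8. Total = 92.67+179.9+103.8 = 376.4 kN/m.

376 kN/m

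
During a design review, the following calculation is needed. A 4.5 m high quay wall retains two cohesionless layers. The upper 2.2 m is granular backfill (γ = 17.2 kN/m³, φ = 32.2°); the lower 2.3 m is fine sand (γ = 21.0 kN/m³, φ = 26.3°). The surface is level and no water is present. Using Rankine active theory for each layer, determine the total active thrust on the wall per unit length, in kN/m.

K_a1 = tan²(45°−32.2°/2) = 0.3047; K_a2 = tan²(45°−26.3°/2) = 0.3859.
Layer 1: σ at base = K_a1 γ₁ h₁ = 11.53 kPa; P₁ = ½×11.53×2.2 = 12.68.
Layer 2: σ_v at top = γ₁h₁ = 37.84; σ_h top = K_a2×37.84 = 14.60; σ_h base = K_a2×(37.84+21.0×2.3) = 33.24.
P₂ = ½(14.60+33.24)×2.3 = 55.03. Total P_a = 12.68+55.03 = 67.71 kN/m.

67.7 kN/m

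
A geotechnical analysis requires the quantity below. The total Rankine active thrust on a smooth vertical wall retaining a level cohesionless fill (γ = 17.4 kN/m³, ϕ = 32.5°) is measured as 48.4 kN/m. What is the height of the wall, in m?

K_a = 0.3010. P_a = ½ K_a γ H² ⇒ H = √(2P_a/(K_a γ)).
H = √(2×48.4/(0.3010×17.4)) = 4.299 m.

4.30 m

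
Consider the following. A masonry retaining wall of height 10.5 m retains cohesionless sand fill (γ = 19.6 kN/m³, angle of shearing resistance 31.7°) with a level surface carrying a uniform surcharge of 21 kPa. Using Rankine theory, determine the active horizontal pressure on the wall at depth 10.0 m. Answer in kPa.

67.5 kPa

K_a = (1 − sin φ)/(1 + sin φ) = 0.3111.
σ_v = γz + q = 19.6 × 10.0 + 21 = 217.0 kPa.
σ_h = K_a σ_v = 0.3111 × 217.0 = 67.50 kPa.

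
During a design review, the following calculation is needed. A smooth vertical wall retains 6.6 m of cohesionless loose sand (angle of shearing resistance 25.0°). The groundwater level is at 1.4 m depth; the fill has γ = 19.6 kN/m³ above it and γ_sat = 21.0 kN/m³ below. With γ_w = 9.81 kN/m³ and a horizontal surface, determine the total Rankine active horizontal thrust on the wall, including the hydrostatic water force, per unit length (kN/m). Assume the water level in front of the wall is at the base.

K_a = tan²(45° − φ/2) = 0.4059.
γ' = 21.0 − 9.81 = 11.19 kN/m³. Depth below WT = 5.2 m.
σ'_h at WT = K_a γ d_w = 11.14 kPa; at base = 11.14 + K_a γ' × 5.2 = 34.75 kPa.
P₁ (0–1.4 m) = ½×11.14×1.4 = 7.796. P₂ (1.4–6.6 m) = ½(11.14+34.75)×5.2 = 119.3.
P_w = ½ γ_w h₂² = 0.5×9.81×5.2² = 132.6. Total = 7.796+119.3+132.6 = 259.7 kN/m.

260 kN/m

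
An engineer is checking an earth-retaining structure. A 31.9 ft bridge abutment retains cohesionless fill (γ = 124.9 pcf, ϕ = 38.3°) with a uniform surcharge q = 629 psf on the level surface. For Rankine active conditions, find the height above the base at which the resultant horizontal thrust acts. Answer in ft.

K_a = 0.2347.
Triangular part P₁ = ½K_aγH² = 14920 at H/3 = 10.63 ft; rectangular part P₂ = K_a q H = 4710 at H/2 = 15.95 ft.
ȳ = (P₁·10.63 + P₂·15.95)/(P₁+P₂) = 11.91 ft.

11.9 ft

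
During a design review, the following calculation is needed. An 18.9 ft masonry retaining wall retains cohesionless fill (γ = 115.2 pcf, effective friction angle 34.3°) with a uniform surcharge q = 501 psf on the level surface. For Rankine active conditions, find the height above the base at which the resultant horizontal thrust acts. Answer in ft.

K_a = 0.2792.
Triangular part P₁ = ½K_aγH² = 5744 at H/3 = 6.300 ft; rectangular part P₂ = K_a q H = 2643 at H/2 = 9.450 ft.
ȳ = (P₁·6.300 + P₂·9.450)/(P₁+P₂) = 7.293 ft.

7.29 ft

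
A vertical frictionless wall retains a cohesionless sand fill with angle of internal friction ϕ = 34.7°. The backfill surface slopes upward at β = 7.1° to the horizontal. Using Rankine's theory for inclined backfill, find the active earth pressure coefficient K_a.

0.280

K_a = cos β · (cos β − √(cos²β − cos²φ)) / (cos β + √(cos²β − cos²φ)).
cos β = 0.9923, cos φ = 0.8221, √(cos²β − cos²φ) = 0.5557.
K_a = 0.9923 × (0.9923 − 0.5557)/(0.9923 + 0.5557) = 0.2799.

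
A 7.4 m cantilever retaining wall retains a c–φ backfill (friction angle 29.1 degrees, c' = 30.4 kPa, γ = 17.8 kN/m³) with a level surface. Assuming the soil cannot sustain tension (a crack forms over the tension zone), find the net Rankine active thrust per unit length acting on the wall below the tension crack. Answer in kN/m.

K_a = 0.3456; √K_a = 0.5879.
Tension-crack depth z_c = 2c/(γ√K_a) = 2×30.4/(17.8×0.5879) = 5.810 m.
σ_a at base = K_a γ H − 2c√K_a = 0.3456×17.8×7.4 − 2×30.4×0.5879 = 9.779 kPa.
P_a = ½ × 9.779 × (H − z_c) = 0.5×9.779×1.590 = 7.772 kN/m.

7.77 kN/m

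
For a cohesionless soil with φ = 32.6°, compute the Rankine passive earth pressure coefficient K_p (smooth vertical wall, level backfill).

3.34

K_p = (1 + sin φ)/(1 − sin φ) = tan²(45° + 32.6°/2) = 3.336.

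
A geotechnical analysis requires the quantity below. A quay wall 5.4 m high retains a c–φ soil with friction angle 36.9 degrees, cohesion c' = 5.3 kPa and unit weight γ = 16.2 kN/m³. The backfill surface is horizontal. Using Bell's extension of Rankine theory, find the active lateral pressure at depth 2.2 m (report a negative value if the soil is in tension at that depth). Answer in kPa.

3.60 kPa

K_a = (1 − sin φ)/(1 + sin φ) = 0.2497.
σ_a = K_a γ z − 2c√K_a = 0.2497×16.2×2.2 − 2×5.3×0.4997 = 3.602 kPa.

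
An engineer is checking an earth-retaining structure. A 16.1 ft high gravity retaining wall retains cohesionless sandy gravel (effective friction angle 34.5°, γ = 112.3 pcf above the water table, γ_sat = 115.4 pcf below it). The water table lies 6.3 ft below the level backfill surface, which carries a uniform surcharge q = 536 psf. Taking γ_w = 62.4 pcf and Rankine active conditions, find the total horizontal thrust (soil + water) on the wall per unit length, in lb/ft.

8630 lb/ft

K_a = tan²(45° − φ/2) = 0.2768.
γ' = 115.4 − 62.4 = 53.00 pcf. h₂ = H − d_w = 9.8 ft.
σ'_h: at surface K_a·q = 148.4; at WT K_a(q+γd_w) = 344.2; at base K_a(q+γd_w+γ'h₂) = 488.0 psf.
P₁ = ½(148.4+344.2)×6.3 = 1552; P₂ = ½(344.2+488.0)×9.8 = 4078; P_w = ½γ_w h₂² = 2996.
Total = 1552+4078+2996 = 8626 lb/ft.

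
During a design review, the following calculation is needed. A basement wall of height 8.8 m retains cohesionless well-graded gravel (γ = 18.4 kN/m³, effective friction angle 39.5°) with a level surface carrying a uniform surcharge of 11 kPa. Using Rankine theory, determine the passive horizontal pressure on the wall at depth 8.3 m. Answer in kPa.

736 kPa

K_p = (1 + sin φ)/(1 − sin φ) = 4.496.
σ_v = γz + q = 18.4 × 8.3 + 11 = 163.7 kPa.
σ_h = K_p σ_v = 4.496 × 163.7 = 736.0 kPa.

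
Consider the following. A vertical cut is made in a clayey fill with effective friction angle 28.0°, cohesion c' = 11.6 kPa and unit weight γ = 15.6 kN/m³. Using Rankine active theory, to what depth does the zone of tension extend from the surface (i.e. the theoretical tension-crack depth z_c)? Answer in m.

K_a = tan²(45° − 28.0°/2) = 0.3610; √K_a = 0.6009.
The active pressure is zero where K_a γ z = 2c√K_a, so z_c = 2c/(γ√K_a) = 2×11.6/(15.6×0.6009) = 2.475 m.

2.48 m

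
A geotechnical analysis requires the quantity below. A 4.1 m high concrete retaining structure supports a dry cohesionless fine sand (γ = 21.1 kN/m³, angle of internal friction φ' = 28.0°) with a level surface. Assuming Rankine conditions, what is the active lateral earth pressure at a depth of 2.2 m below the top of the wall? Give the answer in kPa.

16.8 kPa

K_a = (1 − sin φ)/(1 + sin φ) = 0.3610.
σ_h = K_a γ z = 0.3610 × 21.1 × 2.2 = 16.76 kPa.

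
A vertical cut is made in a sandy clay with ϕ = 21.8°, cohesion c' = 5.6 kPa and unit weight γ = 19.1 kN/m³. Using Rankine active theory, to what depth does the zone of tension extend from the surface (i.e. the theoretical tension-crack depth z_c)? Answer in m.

K_a = tan²(45° − 21.8°/2) = 0.4584; √K_a = 0.6771.
The active pressure is zero where K_a γ z = 2c√K_a, so z_c = 2c/(γ√K_a) = 2×5.6/(19.1×0.6771) = 0.8661 m.

0.866 m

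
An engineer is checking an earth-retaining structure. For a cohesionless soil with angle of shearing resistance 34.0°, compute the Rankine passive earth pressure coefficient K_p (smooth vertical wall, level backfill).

3.54

K_p = (1 + sin φ)/(1 − sin φ) = tan²(45° + 34.0°/2) = 3.537.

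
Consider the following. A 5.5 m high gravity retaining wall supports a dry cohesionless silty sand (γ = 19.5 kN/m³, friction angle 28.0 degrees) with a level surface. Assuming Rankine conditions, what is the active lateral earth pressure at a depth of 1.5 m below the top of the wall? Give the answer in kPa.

K_a = (1 − sin φ)/(1 + sin φ) = 0.3610.
σ_h = K_a γ z = 0.3610 × 19.5 × 1.5 = 10.56 kPa.

10.6 kPa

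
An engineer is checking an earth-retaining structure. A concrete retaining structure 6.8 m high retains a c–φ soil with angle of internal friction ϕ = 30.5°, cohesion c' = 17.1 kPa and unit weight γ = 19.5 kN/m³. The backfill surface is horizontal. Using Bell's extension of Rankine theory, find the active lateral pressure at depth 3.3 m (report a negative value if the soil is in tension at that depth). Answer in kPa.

1.47 kPa

K_a = (1 − sin φ)/(1 + sin φ) = 0.3267.
σ_a = K_a γ z − 2c√K_a = 0.3267×19.5×3.3 − 2×17.1×0.5715 = 1.474 kPa.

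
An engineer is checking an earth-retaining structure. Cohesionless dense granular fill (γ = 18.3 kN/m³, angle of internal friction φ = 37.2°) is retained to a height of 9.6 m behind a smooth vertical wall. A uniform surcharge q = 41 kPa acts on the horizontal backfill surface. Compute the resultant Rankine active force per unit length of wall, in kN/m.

305 kN/m

K_a = tan²(45° − φ/2) = 0.2464.
Soil triangle: ½ K_a γ H² = 0.5×0.2464×18.3×9.6² = 207.8 kN/m.
Surcharge rectangle: K_a q H = 0.2464×41×9.6 = 96.99 kN/m.
Total = 207.8 + 96.99 = 304.8 kN/m.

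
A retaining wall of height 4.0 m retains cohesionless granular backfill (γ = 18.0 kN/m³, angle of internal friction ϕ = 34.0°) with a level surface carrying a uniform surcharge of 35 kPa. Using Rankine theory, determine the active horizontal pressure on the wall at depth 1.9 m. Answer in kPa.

K_a = (1 − sin φ)/(1 + sin φ) = 0.2827.
σ_v = γz + q = 18.0 × 1.9 + 35 = 69.20 kPa.
σ_h = K_a σ_v = 0.2827 × 69.20 = 19.56 kPa.

19.6 kPa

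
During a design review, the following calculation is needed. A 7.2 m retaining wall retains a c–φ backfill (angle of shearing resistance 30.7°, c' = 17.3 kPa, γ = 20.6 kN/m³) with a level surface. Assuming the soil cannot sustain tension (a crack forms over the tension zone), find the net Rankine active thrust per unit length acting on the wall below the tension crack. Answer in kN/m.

K_a = 0.3240; √K_a = 0.5692.
Tension-crack depth z_c = 2c/(γ√K_a) = 2×17.3/(20.6×0.5692) = 2.951 m.
σ_a at base = K_a γ H − 2c√K_a = 0.3240×20.6×7.2 − 2×17.3×0.5692 = 28.36 kPa.
P_a = ½ × 28.36 × (H − z_c) = 0.5×28.36×4.249 = 60.26 kN/m.

60.3 kN/m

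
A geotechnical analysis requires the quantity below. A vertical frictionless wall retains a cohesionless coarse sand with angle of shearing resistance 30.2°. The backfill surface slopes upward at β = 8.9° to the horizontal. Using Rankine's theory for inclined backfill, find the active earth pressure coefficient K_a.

K_a = cos β · (cos β − √(cos²β − cos²φ)) / (cos β + √(cos²β − cos²φ)).
cos β = 0.9880, cos φ = 0.8643, √(cos²β − cos²φ) = 0.4786.
K_a = 0.9880 × (0.9880 − 0.4786)/(0.9880 + 0.4786) = 0.3431.

0.343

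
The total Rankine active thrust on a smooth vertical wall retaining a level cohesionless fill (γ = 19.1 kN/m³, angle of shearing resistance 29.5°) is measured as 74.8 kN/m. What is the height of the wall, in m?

K_a = 0.3401. P_a = ½ K_a γ H² ⇒ H = √(2P_a/(K_a γ)).
H = √(2×74.8/(0.3401×19.1)) = 4.799 m.

4.80 m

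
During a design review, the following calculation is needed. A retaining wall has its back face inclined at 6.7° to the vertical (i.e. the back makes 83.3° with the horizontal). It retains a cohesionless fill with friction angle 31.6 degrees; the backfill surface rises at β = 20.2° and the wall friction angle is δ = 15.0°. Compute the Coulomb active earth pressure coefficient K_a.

K_a = sin²(α+φ) / [sin²α · sin(α−δ) · (1 + √{sin(φ+δ)sin(φ−β) / (sin(α−δ)sin(α+β))})²].
With α = 83.3°, φ = 31.6°, δ = 15.0°, β = 20.2°: K_a = 0.4589.

0.459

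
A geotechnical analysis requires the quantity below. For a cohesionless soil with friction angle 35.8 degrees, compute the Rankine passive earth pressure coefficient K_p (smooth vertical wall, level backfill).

K_p = (1 + sin φ)/(1 − sin φ) = tan²(45° + 35.8°/2) = 3.819.

3.82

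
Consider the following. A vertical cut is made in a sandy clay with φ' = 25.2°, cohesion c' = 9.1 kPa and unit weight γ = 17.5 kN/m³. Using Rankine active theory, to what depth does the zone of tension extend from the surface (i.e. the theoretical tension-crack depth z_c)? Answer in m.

K_a = tan²(45° − 25.2°/2) = 0.4027; √K_a = 0.6346.
The active pressure is zero where K_a γ z = 2c√K_a, so z_c = 2c/(γ√K_a) = 2×9.1/(17.5×0.6346) = 1.639 m.

1.64 m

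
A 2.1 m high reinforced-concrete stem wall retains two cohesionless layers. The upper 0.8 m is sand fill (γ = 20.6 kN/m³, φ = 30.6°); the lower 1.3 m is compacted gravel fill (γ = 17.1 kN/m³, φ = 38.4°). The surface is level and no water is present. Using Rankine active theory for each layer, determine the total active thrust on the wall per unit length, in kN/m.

K_a1 = tan²(45°−30.6°/2) = 0.3253; K_a2 = tan²(45°−38.4°/2) = 0.2337.
Layer 1: σ at base = K_a1 γ₁ h₁ = 5.362 kPa; P₁ = ½×5.362×0.8 = 2.145.
Layer 2: σ_v at top = γ₁h₁ = 16.48; σ_h top = K_a2×16.48 = 3.851; σ_h base = K_a2×(16.48+17.1×1.3) = 9.046.
P₂ = ½(3.851+9.046)×1.3 = 8.383. Total P_a = 2.145+8.383 = 10.53 kN/m.

10.5 kN/m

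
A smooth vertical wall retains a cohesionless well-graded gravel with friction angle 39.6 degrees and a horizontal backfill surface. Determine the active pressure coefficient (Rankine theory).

K_a = (1 − sin φ)/(1 + sin φ) = (1 − sin 39.6°)/(1 + sin 39.6°) = 0.2214.

0.221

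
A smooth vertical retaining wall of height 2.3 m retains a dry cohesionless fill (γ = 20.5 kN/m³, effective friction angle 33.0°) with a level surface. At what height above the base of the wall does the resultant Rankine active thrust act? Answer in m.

0.767 m

K_a = 0.2948.
The pressure distribution is triangular, so the resultant acts at H/3 above the base = 2.3/3 = 0.7667 m.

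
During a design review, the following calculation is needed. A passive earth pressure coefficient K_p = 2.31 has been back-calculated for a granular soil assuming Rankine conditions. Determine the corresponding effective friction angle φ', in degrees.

K_p = (1+sin φ)/(1−sin φ) ⇒ sin φ = (K_p − 1)/(K_p + 1) = 0.3958.
φ = arcsin(0.3958) = 23.31°.

23.3°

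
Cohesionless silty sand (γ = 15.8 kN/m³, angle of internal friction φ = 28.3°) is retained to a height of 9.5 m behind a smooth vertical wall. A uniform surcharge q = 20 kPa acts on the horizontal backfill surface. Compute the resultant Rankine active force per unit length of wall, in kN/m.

K_a = tan²(45° − φ/2) = 0.3568.
Soil triangle: ½ K_a γ H² = 0.5×0.3568×15.8×9.5² = 254.4 kN/m.
Surcharge rectangle: K_a q H = 0.3568×20×9.5 = 67.79 kN/m.
Total = 254.4 + 67.79 = 322.2 kN/m.

322 kN/m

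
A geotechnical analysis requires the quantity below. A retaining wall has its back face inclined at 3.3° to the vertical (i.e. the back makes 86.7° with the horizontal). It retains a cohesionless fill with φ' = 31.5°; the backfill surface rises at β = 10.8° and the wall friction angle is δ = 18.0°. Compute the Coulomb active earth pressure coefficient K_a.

K_a = sin²(α+φ) / [sin²α · sin(α−δ) · (1 + √{sin(φ+δ)sin(φ−β) / (sin(α−δ)sin(α+β))})²].
With α = 86.7°, φ = 31.5°, δ = 18.0°, β = 10.8°: K_a = 0.3529.

0.353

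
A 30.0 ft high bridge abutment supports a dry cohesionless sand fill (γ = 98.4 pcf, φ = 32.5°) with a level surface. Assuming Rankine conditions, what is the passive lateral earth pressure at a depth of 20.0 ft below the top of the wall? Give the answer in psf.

K_p = (1 + sin φ)/(1 − sin φ) = 3.322.
σ_h = K_p γ z = 3.322 × 98.4 × 20.0 = 6539 psf.

6540 psf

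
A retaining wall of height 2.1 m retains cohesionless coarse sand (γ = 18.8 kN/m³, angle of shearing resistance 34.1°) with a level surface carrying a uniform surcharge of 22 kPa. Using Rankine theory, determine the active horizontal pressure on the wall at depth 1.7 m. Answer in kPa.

K_a = (1 − sin φ)/(1 + sin φ) = 0.2815.
σ_v = γz + q = 18.8 × 1.7 + 22 = 53.96 kPa.
σ_h = K_a σ_v = 0.2815 × 53.96 = 15.19 kPa.

15.2 kPa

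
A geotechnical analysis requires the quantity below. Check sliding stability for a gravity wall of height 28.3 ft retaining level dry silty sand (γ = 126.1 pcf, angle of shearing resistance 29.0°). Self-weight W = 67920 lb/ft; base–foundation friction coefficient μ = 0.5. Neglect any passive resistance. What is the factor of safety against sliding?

1.94

K_a = tan²(45° − 29.0°/2) = 0.3470.
P_a = ½K_aγH² = 0.5×0.3470×126.1×28.3² = 17520 lb/ft, acting at H/3 = 9.433 ft above the base.
FS_sliding = μW / P_a = 0.5×67920 / 17520 = 1.938.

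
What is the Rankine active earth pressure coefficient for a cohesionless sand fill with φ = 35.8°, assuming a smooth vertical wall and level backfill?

K_a = (1 − sin φ)/(1 + sin φ) = (1 − sin 35.8°)/(1 + sin 35.8°) = 0.2619.

0.262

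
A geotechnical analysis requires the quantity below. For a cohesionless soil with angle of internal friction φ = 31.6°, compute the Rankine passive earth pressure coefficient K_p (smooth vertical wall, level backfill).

K_p = (1 + sin φ)/(1 − sin φ) = tan²(45° + 31.6°/2) = 3.202.

3.20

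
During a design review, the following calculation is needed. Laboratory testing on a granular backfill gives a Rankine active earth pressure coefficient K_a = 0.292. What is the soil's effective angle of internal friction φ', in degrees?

K_a = tan²(45° − φ/2) ⇒ 45° − φ/2 = arctan(√0.292) = 28.39°.
φ = 2(45° − 28.39°) = 33.23°.

33.2°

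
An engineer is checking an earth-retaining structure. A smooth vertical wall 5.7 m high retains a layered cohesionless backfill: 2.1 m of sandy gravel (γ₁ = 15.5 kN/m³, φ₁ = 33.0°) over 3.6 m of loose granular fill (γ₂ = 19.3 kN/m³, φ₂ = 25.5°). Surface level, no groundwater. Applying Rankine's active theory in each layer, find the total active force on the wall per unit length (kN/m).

107 kN/m

K_a1 = tan²(45°−33.0°/2) = 0.2948; K_a2 = tan²(45°−25.5°/2) = 0.3981.
Layer 1: σ at base = K_a1 γ₁ h₁ = 9.596 kPa; P₁ = ½×9.596×2.1 = 10.08.
Layer 2: σ_v at top = γ₁h₁ = 32.55; σ_h top = K_a2×32.55 = 12.96; σ_h base = K_a2×(32.55+19.3×3.6) = 40.62.
P₂ = ½(12.96+40.62)×3.6 = 96.44. Total P_a = 10.08+96.44 = 106.5 kN/m.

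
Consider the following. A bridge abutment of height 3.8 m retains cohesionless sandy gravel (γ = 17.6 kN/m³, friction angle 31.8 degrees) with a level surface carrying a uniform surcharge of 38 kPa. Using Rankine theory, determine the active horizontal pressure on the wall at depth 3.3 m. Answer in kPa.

29.8 kPa

K_a = (1 − sin φ)/(1 + sin φ) = 0.3098.
σ_v = γz + q = 17.6 × 3.3 + 38 = 96.08 kPa.
σ_h = K_a σ_v = 0.3098 × 96.08 = 29.77 kPa.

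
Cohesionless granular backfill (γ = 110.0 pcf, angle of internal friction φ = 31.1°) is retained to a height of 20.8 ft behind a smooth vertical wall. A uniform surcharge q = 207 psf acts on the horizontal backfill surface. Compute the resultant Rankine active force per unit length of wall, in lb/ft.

8960 lb/ft

K_a = tan²(45° − φ/2) = 0.3188.
Soil triangle: ½ K_a γ H² = 0.5×0.3188×110.0×20.8² = 7586 lb/ft.
Surcharge rectangle: K_a q H = 0.3188×207×20.8 = 1373 lb/ft.
Total = 7586 + 1373 = 8958 lb/ft.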